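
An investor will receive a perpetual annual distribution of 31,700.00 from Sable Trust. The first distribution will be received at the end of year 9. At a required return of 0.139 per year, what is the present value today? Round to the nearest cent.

Value at end of year 8: C / r = 31,700.00 / 0.139 = 228,057.5540
Discount to today: PV = 228,057.5540 / (1 + 0.139)^8 = 228,057.5540 / 2.832630 = 80,510.90

80510.90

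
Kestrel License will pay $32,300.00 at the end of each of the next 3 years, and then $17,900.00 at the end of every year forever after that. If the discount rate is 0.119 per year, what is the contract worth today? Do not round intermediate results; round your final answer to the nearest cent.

PV of 3-year annuity: $32,300.00 × [1 − (1+0.119)^−3] / 0.119 = 77712.65683
Perpetuity value at year 3: $17,900.00 / 0.119 = 150420.16807
PV of perpetuity: 150420.16807 / (1+0.119)^3 = 107353.40159
Total PV = 77712.65683 + 107353.40159 = 185066.05842

$185066.06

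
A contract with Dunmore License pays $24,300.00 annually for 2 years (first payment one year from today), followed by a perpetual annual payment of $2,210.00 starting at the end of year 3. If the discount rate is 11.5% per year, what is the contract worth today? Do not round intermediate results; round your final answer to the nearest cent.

PV of 2-year annuity: $24,300.00 × [1 − (1+0.115)^−2] / 0.115 = 41339.66096
Perpetuity value at year 2: $2,210.00 / 0.115 = 19217.39130
PV of perpetuity: 19217.39130 / (1+0.115)^2 = 15457.69374
Total PV = 41339.66096 + 15457.69374 = 56797.35471

$56797.35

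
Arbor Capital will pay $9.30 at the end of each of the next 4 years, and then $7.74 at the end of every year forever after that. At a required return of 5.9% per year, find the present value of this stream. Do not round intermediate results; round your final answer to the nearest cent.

$136.60

PV of 4-year annuity: $9.30 × [1 − (1+0.059)^−4] / 0.059 = 32.29941
Perpetuity value at year 4: $7.74 / 0.059 = 131.18644
PV of perpetuity: 131.18644 / (1+0.059)^4 = 104.30500
Total PV = 32.29941 + 104.30500 = 136.60441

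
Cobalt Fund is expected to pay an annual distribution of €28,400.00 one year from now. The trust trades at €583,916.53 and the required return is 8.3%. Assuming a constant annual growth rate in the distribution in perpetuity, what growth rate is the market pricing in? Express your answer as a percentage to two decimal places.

P = D₁/(r−g) ⇒ g = r − D₁/P = 0.083 − €28,400.00/€583,916.53 = 0.034363

3.44%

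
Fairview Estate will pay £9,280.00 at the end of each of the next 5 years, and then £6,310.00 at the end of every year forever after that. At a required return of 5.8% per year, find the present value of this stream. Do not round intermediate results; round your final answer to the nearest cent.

£121372.19

PV of 5-year annuity: £9,280.00 × [1 − (1+0.058)^−5] / 0.058 = 39304.34271
Perpetuity value at year 5: £6,310.00 / 0.058 = 108793.10345
PV of perpetuity: 108793.10345 / (1+0.058)^5 = 82067.84456
Total PV = 39304.34271 + 82067.84456 = 121372.18727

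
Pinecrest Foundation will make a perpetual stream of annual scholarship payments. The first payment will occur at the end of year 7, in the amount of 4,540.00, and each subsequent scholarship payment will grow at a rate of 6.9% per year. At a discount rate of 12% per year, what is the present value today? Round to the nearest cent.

45100.10

Value at end of year 6: C₁ / (r − g) = 4,540.00 / (0.12 − 0.069) = 89,019.6078
Discount to today: PV = 89,019.6078 / (1 + 0.12)^6 = 89,019.6078 / 1.973823 = 45,100.10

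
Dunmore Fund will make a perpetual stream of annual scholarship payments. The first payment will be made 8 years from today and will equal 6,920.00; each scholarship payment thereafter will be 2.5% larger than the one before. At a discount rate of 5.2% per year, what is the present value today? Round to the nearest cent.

179734.79

Value at end of year 7: C₁ / (r − g) = 6,920.00 / (0.052 − 0.025) = 256,296.2963
Discount to today: PV = 256,296.2963 / (1 + 0.052)^7 = 256,296.2963 / 1.425969 = 179,734.79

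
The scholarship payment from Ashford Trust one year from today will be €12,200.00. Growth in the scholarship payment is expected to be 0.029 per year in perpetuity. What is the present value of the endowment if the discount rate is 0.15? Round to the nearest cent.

Growing perpetuity: P = D₁ / (r − g) = €12,200.0000 / (0.15 − 0.029) = €100,826.45

€100826.45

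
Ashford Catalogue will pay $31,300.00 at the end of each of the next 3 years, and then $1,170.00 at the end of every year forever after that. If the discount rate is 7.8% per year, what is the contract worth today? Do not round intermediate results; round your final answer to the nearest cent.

PV of 3-year annuity: $31,300.00 × [1 − (1+0.078)^−3] / 0.078 = 80955.12068
Perpetuity value at year 3: $1,170.00 / 0.078 = 15000.00000
PV of perpetuity: 15000.00000 / (1+0.078)^3 = 11973.88207
Total PV = 80955.12068 + 11973.88207 = 92929.00275

$92929.00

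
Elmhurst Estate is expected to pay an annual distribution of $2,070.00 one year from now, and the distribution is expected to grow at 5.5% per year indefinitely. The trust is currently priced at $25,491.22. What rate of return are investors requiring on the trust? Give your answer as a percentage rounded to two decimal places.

P = D₁/(r − g) ⇒ r = D₁/P + g = $2,070.0000/$25,491.22 + 0.055 = 0.081204 + 0.055 = 0.136204

13.62%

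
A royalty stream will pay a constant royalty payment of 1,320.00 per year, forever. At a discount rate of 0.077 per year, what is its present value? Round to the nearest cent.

17142.86

Level perpetuity: PV = C / r = 1,320.00 / 0.077 = 17,142.86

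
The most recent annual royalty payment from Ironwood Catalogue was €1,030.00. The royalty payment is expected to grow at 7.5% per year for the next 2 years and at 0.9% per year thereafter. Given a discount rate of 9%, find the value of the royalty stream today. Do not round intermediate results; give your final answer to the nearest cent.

€14497.46

D_1 = 1107.25000
D_2 = 1190.29375
Terminal value at year 2: TV = D_2×(1+g_2)/(r−g_2) = 1201.00639/0.081 = 14827.23943
P_0 = D_1/(1+r)^1 + D_2/(1+r)^2 + TV/(1+r)^2
    = 1015.82569 + 1001.84644 + 12479.79078 = 14497.46291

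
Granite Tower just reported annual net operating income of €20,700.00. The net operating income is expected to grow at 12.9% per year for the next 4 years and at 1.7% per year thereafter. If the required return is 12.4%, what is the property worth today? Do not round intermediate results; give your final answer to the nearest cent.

D_1 = 23370.30000
D_2 = 26385.06870
D_3 = 29788.74256
D_4 = 33631.49035
Terminal value at year 4: TV = D_4×(1+g_2)/(r−g_2) = 34203.22569/0.107 = 319656.31485
P_0 = D_1/(1+r)^1 + D_2/(1+r)^2 + D_3/(1+r)^3 + D_4/(1+r)^4 + TV/(1+r)^4
    = 20792.08185 + 20884.57332 + 20977.47622 + 21070.79240 + 200270.98944 = 283995.91323

€283995.91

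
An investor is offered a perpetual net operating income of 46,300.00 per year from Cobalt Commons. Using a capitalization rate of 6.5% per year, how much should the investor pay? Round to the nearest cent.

712307.69

Level perpetuity: PV = C / r = 46,300.00 / 0.065 = 712,307.69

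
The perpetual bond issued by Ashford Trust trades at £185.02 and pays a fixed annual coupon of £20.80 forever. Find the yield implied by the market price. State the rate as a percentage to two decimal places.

P = C/r ⇒ r = C/P = £20.80/£185.02 = 0.112420

11.24%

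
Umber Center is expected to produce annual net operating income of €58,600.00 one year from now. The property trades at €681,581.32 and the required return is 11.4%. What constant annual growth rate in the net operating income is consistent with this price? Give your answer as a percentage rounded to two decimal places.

P = D₁/(r−g) ⇒ g = r − D₁/P = 0.114 − €58,600.00/€681,581.32 = 0.028023

2.80%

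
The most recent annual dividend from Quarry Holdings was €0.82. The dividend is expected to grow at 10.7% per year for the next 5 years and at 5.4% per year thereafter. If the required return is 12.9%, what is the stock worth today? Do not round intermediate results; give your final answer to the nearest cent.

D_1 = 0.90774
D_2 = 1.00487
D_3 = 1.11239
D_4 = 1.23141
D_5 = 1.36318
Terminal value at year 5: TV = D_5×(1+g_2)/(r−g_2) = 1.43679/0.075 = 19.15717
P_0 = D_1/(1+r)^1 + D_2/(1+r)^2 + D_3/(1+r)^3 + D_4/(1+r)^4 + D_5/(1+r)^5 + TV/(1+r)^5
    = 0.80402 + 0.78835 + 0.77299 + 0.75793 + 0.74316 + 10.44387 = 14.31033

€14.31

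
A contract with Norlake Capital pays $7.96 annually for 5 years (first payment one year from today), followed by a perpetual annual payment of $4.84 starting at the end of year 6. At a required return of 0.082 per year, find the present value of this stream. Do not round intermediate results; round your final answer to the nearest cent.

$71.42

PV of 5-year annuity: $7.96 × [1 − (1+0.082)^−5] / 0.082 = 31.61514
Perpetuity value at year 5: $4.84 / 0.082 = 59.02439
PV of perpetuity: 59.02439 / (1+0.082)^5 = 39.80111
Total PV = 31.61514 + 39.80111 = 71.41626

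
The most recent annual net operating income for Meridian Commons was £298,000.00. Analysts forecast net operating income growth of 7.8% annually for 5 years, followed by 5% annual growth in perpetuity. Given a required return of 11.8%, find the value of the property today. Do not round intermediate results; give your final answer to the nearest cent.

D_1 = 321244.00000
D_2 = 346301.03200
D_3 = 373312.51250
D_4 = 402430.88847
D_5 = 433820.49777
Terminal value at year 5: TV = D_5×(1+g_2)/(r−g_2) = 455511.52266/0.068 = 6698698.86265
P_0 = D_1/(1+r)^1 + D_2/(1+r)^2 + D_3/(1+r)^3 + D_4/(1+r)^4 + D_5/(1+r)^5 + TV/(1+r)^5
    = 287338.10376 + 277057.67071 + 267145.05279 + 257587.09026 + 248371.09419 + 3835141.89551 = 5172640.90721

£5172640.91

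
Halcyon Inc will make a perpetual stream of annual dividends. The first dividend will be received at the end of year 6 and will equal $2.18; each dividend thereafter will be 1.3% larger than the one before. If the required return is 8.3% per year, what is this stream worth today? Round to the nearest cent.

$20.90

Value at end of year 5: C₁ / (r − g) = $2.18 / (0.083 − 0.013) = $31.1429
Discount to today: PV = $31.1429 / (1 + 0.083)^5 = $31.1429 / 1.489849 = $20.90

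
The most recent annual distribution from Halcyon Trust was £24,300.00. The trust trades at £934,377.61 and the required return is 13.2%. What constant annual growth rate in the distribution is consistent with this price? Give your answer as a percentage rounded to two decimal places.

P = D₀(1+g)/(r−g) ⇒ P(r−g) = D₀(1+g) ⇒ g(P+D₀) = P·r − D₀
g = (P·r − D₀)/(P + D₀) = (£934,377.61×0.132 − £24,300.00) / (£934,377.61 + £24,300.00) = 0.103307

10.33%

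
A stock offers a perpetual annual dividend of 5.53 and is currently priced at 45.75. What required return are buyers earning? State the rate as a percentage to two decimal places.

12.09%

P = C/r ⇒ r = C/P = 5.53/45.75 = 0.120874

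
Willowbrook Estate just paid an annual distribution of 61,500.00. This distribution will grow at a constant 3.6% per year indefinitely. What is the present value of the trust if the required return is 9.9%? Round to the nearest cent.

D₁ = D₀ × (1 + g) = 61,500.00 × 1.036 = 63,714.0000
Growing perpetuity: P = D₁ / (r − g) = 63,714.0000 / (0.099 − 0.036) = 1,011,333.33

1011333.33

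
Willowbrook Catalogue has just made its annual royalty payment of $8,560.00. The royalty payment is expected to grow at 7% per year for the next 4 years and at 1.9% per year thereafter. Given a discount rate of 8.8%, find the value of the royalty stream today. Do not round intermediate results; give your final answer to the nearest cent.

D_1 = 9159.20000
D_2 = 9800.34400
D_3 = 10486.36808
D_4 = 11220.41385
Terminal value at year 4: TV = D_4×(1+g_2)/(r−g_2) = 11433.60171/0.069 = 165704.37259
P_0 = D_1/(1+r)^1 + D_2/(1+r)^2 + D_3/(1+r)^3 + D_4/(1+r)^4 + TV/(1+r)^4
    = 8418.38235 + 8279.10764 + 8142.13711 + 8007.43264 + 118254.69362 = 151101.75337

$151101.75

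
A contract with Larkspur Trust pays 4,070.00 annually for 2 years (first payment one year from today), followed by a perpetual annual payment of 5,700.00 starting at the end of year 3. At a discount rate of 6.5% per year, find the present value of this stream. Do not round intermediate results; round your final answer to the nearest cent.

PV of 2-year annuity: 4,070.00 × [1 − (1+0.065)^−2] / 0.065 = 7409.94953
Perpetuity value at year 2: 5,700.00 / 0.065 = 87692.30769
PV of perpetuity: 87692.30769 / (1+0.065)^2 = 77314.73710
Total PV = 7409.94953 + 77314.73710 = 84724.68663

84724.69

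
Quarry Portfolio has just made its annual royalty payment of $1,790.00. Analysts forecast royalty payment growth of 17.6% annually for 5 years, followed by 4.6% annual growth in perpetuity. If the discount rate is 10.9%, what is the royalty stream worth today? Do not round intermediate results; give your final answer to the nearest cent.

$50558.39

D_1 = 2105.04000
D_2 = 2475.52704
D_3 = 2911.21980
D_4 = 3423.59448
D_5 = 4026.14711
Terminal value at year 5: TV = D_5×(1+g_2)/(r−g_2) = 4211.34988/0.063 = 66846.82349
P_0 = D_1/(1+r)^1 + D_2/(1+r)^2 + D_3/(1+r)^3 + D_4/(1+r)^4 + D_5/(1+r)^5 + TV/(1+r)^5
    = 1898.14247 + 2012.81835 + 2134.42234 + 2263.37301 + 2400.11421 + 39849.51536 = 50558.38575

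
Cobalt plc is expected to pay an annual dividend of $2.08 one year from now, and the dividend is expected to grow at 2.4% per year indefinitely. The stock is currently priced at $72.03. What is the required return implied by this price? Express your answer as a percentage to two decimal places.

5.29%

P = D₁/(r − g) ⇒ r = D₁/P + g = $2.0800/$72.03 + 0.024 = 0.028877 + 0.024 = 0.052877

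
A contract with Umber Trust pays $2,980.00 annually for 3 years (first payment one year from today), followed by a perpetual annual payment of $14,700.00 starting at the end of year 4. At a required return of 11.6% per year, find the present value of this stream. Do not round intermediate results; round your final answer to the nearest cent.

$98380.05

PV of 3-year annuity: $2,980.00 × [1 − (1+0.116)^−3] / 0.116 = 7206.94340
Perpetuity value at year 3: $14,700.00 / 0.116 = 126724.13793
PV of perpetuity: 126724.13793 / (1+0.116)^3 = 91173.10842
Total PV = 7206.94340 + 91173.10842 = 98380.05182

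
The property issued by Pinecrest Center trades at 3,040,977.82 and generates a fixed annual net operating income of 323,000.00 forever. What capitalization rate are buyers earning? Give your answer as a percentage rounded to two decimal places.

P = C/r ⇒ r = C/P = 323,000.00/3,040,977.82 = 0.106216

10.62%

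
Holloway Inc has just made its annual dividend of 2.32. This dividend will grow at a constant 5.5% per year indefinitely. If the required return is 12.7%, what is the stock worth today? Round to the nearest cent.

33.99

D₁ = D₀ × (1 + g) = 2.32 × 1.055 = 2.4476
Growing perpetuity: P = D₁ / (r − g) = 2.4476 / (0.127 − 0.055) = 33.99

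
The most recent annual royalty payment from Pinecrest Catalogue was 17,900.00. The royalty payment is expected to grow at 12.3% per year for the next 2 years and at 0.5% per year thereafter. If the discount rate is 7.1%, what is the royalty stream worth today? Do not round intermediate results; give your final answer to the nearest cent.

338128.08

D_1 = 20101.70000
D_2 = 22574.20910
Terminal value at year 2: TV = D_2×(1+g_2)/(r−g_2) = 22687.08015/0.066 = 343743.63857
P_0 = D_1/(1+r)^1 + D_2/(1+r)^2 + TV/(1+r)^2
    = 18769.09430 + 19680.38553 + 299678.59786 = 338128.07770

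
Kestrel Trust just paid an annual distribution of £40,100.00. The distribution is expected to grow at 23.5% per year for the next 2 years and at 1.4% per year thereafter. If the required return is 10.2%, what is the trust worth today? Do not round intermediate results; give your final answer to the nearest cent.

D_1 = 49523.50000
D_2 = 61161.52250
Terminal value at year 2: TV = D_2×(1+g_2)/(r−g_2) = 62017.78382/0.088 = 704747.54335
P_0 = D_1/(1+r)^1 + D_2/(1+r)^2 + TV/(1+r)^2
    = 44939.65517 + 50363.40666 + 580323.79945 = 675626.86129

£675626.86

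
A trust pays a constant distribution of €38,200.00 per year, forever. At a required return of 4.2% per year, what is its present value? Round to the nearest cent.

€909523.81

Level perpetuity: PV = C / r = €38,200.00 / 0.042 = €909,523.81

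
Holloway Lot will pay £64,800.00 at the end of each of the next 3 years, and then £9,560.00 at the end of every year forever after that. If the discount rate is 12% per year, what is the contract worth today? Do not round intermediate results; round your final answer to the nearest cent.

PV of 3-year annuity: £64,800.00 × [1 − (1+0.12)^−3] / 0.12 = 155638.66618
Perpetuity value at year 3: £9,560.00 / 0.12 = 79666.66667
PV of perpetuity: 79666.66667 / (1+0.12)^3 = 56705.15974
Total PV = 155638.66618 + 56705.15974 = 212343.82592

£212343.83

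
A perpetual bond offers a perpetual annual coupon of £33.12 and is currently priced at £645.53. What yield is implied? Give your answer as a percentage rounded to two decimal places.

5.13%

P = C/r ⇒ r = C/P = £33.12/£645.53 = 0.051307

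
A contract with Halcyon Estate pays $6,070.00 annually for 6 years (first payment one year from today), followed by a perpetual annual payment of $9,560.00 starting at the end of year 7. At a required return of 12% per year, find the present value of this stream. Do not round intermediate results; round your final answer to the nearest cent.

$65317.86

PV of 6-year annuity: $6,070.00 × [1 − (1+0.12)^−6] / 0.12 = 24956.24245
Perpetuity value at year 6: $9,560.00 / 0.12 = 79666.66667
PV of perpetuity: 79666.66667 / (1+0.12)^6 = 40361.61265
Total PV = 24956.24245 + 40361.61265 = 65317.85511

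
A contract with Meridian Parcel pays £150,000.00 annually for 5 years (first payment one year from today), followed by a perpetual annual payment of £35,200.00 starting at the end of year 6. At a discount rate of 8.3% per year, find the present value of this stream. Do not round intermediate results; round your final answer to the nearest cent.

£878858.03

PV of 5-year annuity: £150,000.00 × [1 − (1+0.083)^−5] / 0.083 = 594200.75403
Perpetuity value at year 5: £35,200.00 / 0.083 = 424096.38554
PV of perpetuity: 424096.38554 / (1+0.083)^5 = 284657.27526
Total PV = 594200.75403 + 284657.27526 = 878858.02929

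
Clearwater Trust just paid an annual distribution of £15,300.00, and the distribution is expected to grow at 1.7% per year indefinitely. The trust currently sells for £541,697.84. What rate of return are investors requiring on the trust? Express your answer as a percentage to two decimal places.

D₁ = £15,300.00 × 1.017 = £15,560.1000
P = D₁/(r − g) ⇒ r = D₁/P + g = £15,560.1000/£541,697.84 + 0.017 = 0.028725 + 0.017 = 0.045725

4.57%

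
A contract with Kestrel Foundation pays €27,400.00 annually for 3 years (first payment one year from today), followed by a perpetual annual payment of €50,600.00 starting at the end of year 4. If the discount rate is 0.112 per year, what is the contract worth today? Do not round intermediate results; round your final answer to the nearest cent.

€395288.16

PV of 3-year annuity: €27,400.00 × [1 − (1+0.112)^−3] / 0.112 = 66725.55750
Perpetuity value at year 3: €50,600.00 / 0.112 = 451785.71429
PV of perpetuity: 451785.71429 / (1+0.112)^3 = 328562.60446
Total PV = 66725.55750 + 328562.60446 = 395288.16195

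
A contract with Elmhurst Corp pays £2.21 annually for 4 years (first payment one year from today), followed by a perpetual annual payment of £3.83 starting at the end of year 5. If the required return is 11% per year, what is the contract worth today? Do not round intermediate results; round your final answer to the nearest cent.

PV of 4-year annuity: £2.21 × [1 − (1+0.11)^−4] / 0.11 = 6.85640
Perpetuity value at year 4: £3.83 / 0.11 = 34.81818
PV of perpetuity: 34.81818 / (1+0.11)^4 = 22.93581
Total PV = 6.85640 + 22.93581 = 29.79222

£29.79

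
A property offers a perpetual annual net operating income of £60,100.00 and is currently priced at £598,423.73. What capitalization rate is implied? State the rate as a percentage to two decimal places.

P = C/r ⇒ r = C/P = £60,100.00/£598,423.73 = 0.100431

10.04%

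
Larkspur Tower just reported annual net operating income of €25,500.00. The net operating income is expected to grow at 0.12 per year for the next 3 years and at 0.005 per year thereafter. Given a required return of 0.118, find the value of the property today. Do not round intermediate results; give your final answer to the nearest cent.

€304785.37

D_1 = 28560.00000
D_2 = 31987.20000
D_3 = 35825.66400
Terminal value at year 3: TV = D_3×(1+g_2)/(r−g_2) = 36004.79232/0.113 = 318626.48071
P_0 = D_1/(1+r)^1 + D_2/(1+r)^2 + D_3/(1+r)^3 + TV/(1+r)^3
    = 25545.61717 + 25591.31595 + 25637.09648 + 228011.34481 = 304785.37442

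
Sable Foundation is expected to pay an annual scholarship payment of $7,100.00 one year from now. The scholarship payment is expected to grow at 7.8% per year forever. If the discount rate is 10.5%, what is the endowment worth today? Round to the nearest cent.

Growing perpetuity: P = D₁ / (r − g) = $7,100.0000 / (0.105 − 0.078) = $262,962.96

$262962.96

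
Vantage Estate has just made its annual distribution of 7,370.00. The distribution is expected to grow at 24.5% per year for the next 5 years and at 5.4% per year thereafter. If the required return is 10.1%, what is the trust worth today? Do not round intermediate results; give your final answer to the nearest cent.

359667.66

D_1 = 9175.65000
D_2 = 11423.68425
D_3 = 14222.48689
D_4 = 17706.99618
D_5 = 22045.21024
Terminal value at year 5: TV = D_5×(1+g_2)/(r−g_2) = 23235.65160/0.047 = 494375.56589
P_0 = D_1/(1+r)^1 + D_2/(1+r)^2 + D_3/(1+r)^3 + D_4/(1+r)^4 + D_5/(1+r)^5 + TV/(1+r)^5
    = 8333.92371 + 9423.91918 + 10656.47536 + 12050.23781 + 13626.29071 + 305576.81720 = 359667.66397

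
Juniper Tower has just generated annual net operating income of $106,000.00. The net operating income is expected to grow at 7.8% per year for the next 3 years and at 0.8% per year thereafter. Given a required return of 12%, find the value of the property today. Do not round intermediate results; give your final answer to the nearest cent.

$1145390.04

D_1 = 114268.00000
D_2 = 123180.90400
D_3 = 132789.01451
Terminal value at year 3: TV = D_3×(1+g_2)/(r−g_2) = 133851.32663/0.112 = 1195101.13061
P_0 = D_1/(1+r)^1 + D_2/(1+r)^2 + D_3/(1+r)^3 + TV/(1+r)^3
    = 102025.00000 + 98199.06250 + 94516.59766 + 850649.37891 = 1145390.03906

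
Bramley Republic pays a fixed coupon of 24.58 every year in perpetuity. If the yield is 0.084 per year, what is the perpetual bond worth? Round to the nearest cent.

292.62

Level perpetuity: PV = C / r = 24.58 / 0.084 = 292.62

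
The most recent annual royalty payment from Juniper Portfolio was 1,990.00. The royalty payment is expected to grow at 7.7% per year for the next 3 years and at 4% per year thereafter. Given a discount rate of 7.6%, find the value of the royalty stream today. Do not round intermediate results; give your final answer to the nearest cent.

D_1 = 2143.23000
D_2 = 2308.25871
D_3 = 2485.99463
Terminal value at year 3: TV = D_3×(1+g_2)/(r−g_2) = 2585.43442/0.036 = 71817.62266
P_0 = D_1/(1+r)^1 + D_2/(1+r)^2 + D_3/(1+r)^3 + TV/(1+r)^3
    = 1991.84944 + 1993.70060 + 1995.55349 + 57649.32290 = 63630.42644

63630.43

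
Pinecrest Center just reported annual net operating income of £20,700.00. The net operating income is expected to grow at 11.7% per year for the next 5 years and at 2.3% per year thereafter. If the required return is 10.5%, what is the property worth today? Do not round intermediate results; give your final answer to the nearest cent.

D_1 = 23121.90000
D_2 = 25827.16230
D_3 = 28848.94029
D_4 = 32224.26630
D_5 = 35994.50546
Terminal value at year 5: TV = D_5×(1+g_2)/(r−g_2) = 36822.37909/0.082 = 449053.40349
P_0 = D_1/(1+r)^1 + D_2/(1+r)^2 + D_3/(1+r)^3 + D_4/(1+r)^4 + D_5/(1+r)^5 + TV/(1+r)^5
    = 20924.79638 + 21152.03399 + 21381.73933 + 21613.93922 + 21848.66073 + 272575.36497 = 379496.53462

£379496.53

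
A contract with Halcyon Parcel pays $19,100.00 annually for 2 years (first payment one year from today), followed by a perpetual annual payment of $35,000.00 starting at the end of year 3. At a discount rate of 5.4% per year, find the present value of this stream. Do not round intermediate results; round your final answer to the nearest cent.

$618750.25

PV of 2-year annuity: $19,100.00 × [1 − (1+0.054)^−2] / 0.054 = 35314.46122
Perpetuity value at year 2: $35,000.00 / 0.054 = 648148.14815
PV of perpetuity: 648148.14815 / (1+0.054)^2 = 583435.78466
Total PV = 35314.46122 + 583435.78466 = 618750.24588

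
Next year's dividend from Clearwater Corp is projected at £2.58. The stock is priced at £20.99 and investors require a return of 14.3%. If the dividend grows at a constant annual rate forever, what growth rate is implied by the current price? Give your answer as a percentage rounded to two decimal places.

P = D₁/(r−g) ⇒ g = r − D₁/P = 0.143 − £2.58/£20.99 = 0.020084

2.01%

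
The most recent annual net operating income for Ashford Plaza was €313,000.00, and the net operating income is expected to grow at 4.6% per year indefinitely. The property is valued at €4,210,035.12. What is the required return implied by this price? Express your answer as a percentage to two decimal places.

D₁ = €313,000.00 × 1.046 = €327,398.0000
P = D₁/(r − g) ⇒ r = D₁/P + g = €327,398.0000/€4,210,035.12 + 0.046 = 0.077766 + 0.046 = 0.123766

12.38%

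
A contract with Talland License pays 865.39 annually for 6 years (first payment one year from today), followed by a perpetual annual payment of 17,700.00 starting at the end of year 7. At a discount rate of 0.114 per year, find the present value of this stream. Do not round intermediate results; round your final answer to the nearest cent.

PV of 6-year annuity: 865.39 × [1 − (1+0.114)^−6] / 0.114 = 3619.26257
Perpetuity value at year 6: 17,700.00 / 0.114 = 155263.15789
PV of perpetuity: 155263.15789 / (1+0.114)^6 = 81237.63469
Total PV = 3619.26257 + 81237.63469 = 84856.89726

84856.90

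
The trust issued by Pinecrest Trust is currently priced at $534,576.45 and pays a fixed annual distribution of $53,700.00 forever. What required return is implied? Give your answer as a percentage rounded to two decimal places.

P = C/r ⇒ r = C/P = $53,700.00/$534,576.45 = 0.100453

10.05%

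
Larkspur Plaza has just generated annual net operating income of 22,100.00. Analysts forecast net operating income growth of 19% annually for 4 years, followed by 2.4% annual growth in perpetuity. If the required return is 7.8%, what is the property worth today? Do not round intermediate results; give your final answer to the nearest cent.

736189.54

D_1 = 26299.00000
D_2 = 31295.81000
D_3 = 37242.01390
D_4 = 44317.99654
Terminal value at year 4: TV = D_4×(1+g_2)/(r−g_2) = 45381.62846/0.054 = 840400.52700
P_0 = D_1/(1+r)^1 + D_2/(1+r)^2 + D_3/(1+r)^3 + D_4/(1+r)^4 + TV/(1+r)^4
    = 24396.10390 + 26930.76404 + 29728.76550 + 32817.46841 + 622316.43798 = 736189.53983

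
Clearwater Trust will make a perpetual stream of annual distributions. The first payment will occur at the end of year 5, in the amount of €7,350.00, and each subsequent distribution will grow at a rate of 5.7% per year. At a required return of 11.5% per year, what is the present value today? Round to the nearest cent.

Value at end of year 4: C₁ / (r − g) = €7,350.00 / (0.115 − 0.057) = €126,724.1379
Discount to today: PV = €126,724.1379 / (1 + 0.115)^4 = €126,724.1379 / 1.545608 = €81,989.81

€81989.81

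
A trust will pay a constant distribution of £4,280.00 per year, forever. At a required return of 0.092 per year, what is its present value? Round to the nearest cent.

Level perpetuity: PV = C / r = £4,280.00 / 0.092 = £46,521.74

£46521.74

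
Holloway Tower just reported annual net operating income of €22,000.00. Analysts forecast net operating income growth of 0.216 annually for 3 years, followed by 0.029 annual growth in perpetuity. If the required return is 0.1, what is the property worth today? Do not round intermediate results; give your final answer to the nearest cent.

€511651.70

D_1 = 26752.00000
D_2 = 32530.43200
D_3 = 39557.00531
Terminal value at year 3: TV = D_3×(1+g_2)/(r−g_2) = 40704.15847/0.071 = 573298.00656
P_0 = D_1/(1+r)^1 + D_2/(1+r)^2 + D_3/(1+r)^3 + TV/(1+r)^3
    = 24320.00000 + 26884.65455 + 29719.76357 + 430727.27766 = 511651.69577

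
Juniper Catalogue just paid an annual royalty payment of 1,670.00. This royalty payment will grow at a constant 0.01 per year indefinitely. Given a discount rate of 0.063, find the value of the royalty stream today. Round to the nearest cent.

31824.53

D₁ = D₀ × (1 + g) = 1,670.00 × 1.01 = 1,686.7000
Growing perpetuity: P = D₁ / (r − g) = 1,686.7000 / (0.063 − 0.01) = 31,824.53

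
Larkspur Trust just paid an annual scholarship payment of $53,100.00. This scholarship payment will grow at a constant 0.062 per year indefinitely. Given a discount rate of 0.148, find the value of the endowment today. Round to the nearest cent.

$655723.26

D₁ = D₀ × (1 + g) = $53,100.00 × 1.062 = $56,392.2000
Growing perpetuity: P = D₁ / (r − g) = $56,392.2000 / (0.148 − 0.062) = $655,723.26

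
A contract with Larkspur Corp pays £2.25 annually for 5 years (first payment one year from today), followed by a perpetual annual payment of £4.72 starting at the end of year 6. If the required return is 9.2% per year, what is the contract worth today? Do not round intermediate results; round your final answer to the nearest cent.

PV of 5-year annuity: £2.25 × [1 − (1+0.092)^−5] / 0.092 = 8.70649
Perpetuity value at year 5: £4.72 / 0.092 = 51.30435
PV of perpetuity: 51.30435 / (1+0.092)^5 = 33.04007
Total PV = 8.70649 + 33.04007 = 41.74656

£41.75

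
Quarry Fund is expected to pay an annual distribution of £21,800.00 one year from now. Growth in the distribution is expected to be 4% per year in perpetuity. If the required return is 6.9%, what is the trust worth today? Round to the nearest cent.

£751724.14

Growing perpetuity: P = D₁ / (r − g) = £21,800.0000 / (0.069 − 0.04) = £751,724.14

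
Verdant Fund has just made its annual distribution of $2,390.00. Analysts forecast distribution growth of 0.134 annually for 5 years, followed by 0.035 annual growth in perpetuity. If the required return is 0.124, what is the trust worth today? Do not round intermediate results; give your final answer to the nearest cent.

$41325.16

D_1 = 2710.26000
D_2 = 3073.43484
D_3 = 3485.27511
D_4 = 3952.30197
D_5 = 4481.91044
Terminal value at year 5: TV = D_5×(1+g_2)/(r−g_2) = 4638.77730/0.089 = 52121.09329
P_0 = D_1/(1+r)^1 + D_2/(1+r)^2 + D_3/(1+r)^3 + D_4/(1+r)^4 + D_5/(1+r)^5 + TV/(1+r)^5
    = 2411.26335 + 2432.71587 + 2454.35925 + 2476.19518 + 2498.22539 + 29052.39637 = 41325.15540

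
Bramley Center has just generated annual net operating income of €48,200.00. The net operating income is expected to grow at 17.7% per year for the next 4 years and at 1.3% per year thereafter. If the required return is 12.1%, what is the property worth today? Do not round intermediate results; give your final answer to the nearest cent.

D_1 = 56731.40000
D_2 = 66772.85780
D_3 = 78591.65363
D_4 = 92502.37632
Terminal value at year 4: TV = D_4×(1+g_2)/(r−g_2) = 93704.90722/0.108 = 867638.02977
P_0 = D_1/(1+r)^1 + D_2/(1+r)^2 + D_3/(1+r)^3 + D_4/(1+r)^4 + TV/(1+r)^4
    = 50607.85013 + 53135.98538 + 55790.41462 + 58577.44693 + 549434.75684 = 767546.45390

€767546.45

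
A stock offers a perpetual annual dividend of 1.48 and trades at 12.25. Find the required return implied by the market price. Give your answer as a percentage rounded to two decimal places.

12.08%

P = C/r ⇒ r = C/P = 1.48/12.25 = 0.120816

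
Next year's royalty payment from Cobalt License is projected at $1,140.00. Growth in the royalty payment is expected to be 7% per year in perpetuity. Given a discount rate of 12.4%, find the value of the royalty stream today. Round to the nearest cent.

Growing perpetuity: P = D₁ / (r − g) = $1,140.0000 / (0.124 − 0.07) = $21,111.11

$21111.11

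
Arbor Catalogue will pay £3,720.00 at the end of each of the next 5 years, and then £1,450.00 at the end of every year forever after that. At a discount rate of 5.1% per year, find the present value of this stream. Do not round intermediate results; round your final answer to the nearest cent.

PV of 5-year annuity: £3,720.00 × [1 − (1+0.051)^−5] / 0.051 = 16061.22939
Perpetuity value at year 5: £1,450.00 / 0.051 = 28431.37255
PV of perpetuity: 28431.37255 / (1+0.051)^5 = 22170.94711
Total PV = 16061.22939 + 22170.94711 = 38232.17651

£38232.18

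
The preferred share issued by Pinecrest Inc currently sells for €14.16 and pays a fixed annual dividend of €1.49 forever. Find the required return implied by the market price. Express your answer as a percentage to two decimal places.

10.52%

P = C/r ⇒ r = C/P = €1.49/€14.16 = 0.105226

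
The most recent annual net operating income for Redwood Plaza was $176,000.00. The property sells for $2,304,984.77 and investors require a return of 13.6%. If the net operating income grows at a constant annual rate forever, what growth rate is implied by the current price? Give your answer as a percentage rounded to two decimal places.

P = D₀(1+g)/(r−g) ⇒ P(r−g) = D₀(1+g) ⇒ g(P+D₀) = P·r − D₀
g = (P·r − D₀)/(P + D₀) = ($2,304,984.77×0.136 − $176,000.00) / ($2,304,984.77 + $176,000.00) = 0.055413

5.54%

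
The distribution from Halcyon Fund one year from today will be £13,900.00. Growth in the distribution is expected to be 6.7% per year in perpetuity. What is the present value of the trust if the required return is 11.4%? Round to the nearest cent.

Growing perpetuity: P = D₁ / (r − g) = £13,900.0000 / (0.114 − 0.067) = £295,744.68

£295744.68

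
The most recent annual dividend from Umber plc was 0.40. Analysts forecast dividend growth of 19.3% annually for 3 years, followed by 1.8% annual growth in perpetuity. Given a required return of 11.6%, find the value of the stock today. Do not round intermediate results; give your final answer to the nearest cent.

D_1 = 0.47720
D_2 = 0.56930
D_3 = 0.67917
Terminal value at year 3: TV = D_3×(1+g_2)/(r−g_2) = 0.69140/0.098 = 7.05510
P_0 = D_1/(1+r)^1 + D_2/(1+r)^2 + D_3/(1+r)^3 + TV/(1+r)^3
    = 0.42760 + 0.45710 + 0.48864 + 5.07587 = 6.44921

6.45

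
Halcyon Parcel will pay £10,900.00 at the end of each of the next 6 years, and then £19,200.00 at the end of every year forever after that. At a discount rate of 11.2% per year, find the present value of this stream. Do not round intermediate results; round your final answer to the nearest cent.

PV of 6-year annuity: £10,900.00 × [1 − (1+0.112)^−6] / 0.112 = 45848.39647
Perpetuity value at year 6: £19,200.00 / 0.112 = 171428.57143
PV of perpetuity: 171428.57143 / (1+0.112)^6 = 90668.09324
Total PV = 45848.39647 + 90668.09324 = 136516.48971

£136516.49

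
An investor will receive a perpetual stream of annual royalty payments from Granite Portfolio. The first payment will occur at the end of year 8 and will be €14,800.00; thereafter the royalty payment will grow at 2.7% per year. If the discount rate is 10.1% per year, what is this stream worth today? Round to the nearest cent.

€101980.88

Value at end of year 7: C₁ / (r − g) = €14,800.00 / (0.101 − 0.027) = €200,000.0000
Discount to today: PV = €200,000.0000 / (1 + 0.101)^7 = €200,000.0000 / 1.961152 = €101,980.88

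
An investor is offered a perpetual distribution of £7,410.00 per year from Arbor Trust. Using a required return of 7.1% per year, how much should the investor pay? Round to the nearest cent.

£104366.20

Level perpetuity: PV = C / r = £7,410.00 / 0.071 = £104,366.20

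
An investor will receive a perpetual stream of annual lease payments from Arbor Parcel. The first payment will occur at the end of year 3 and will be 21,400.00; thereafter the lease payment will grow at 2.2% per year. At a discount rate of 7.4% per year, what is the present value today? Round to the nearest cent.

356781.12

Value at end of year 2: C₁ / (r − g) = 21,400.00 / (0.074 − 0.022) = 411,538.4615
Discount to today: PV = 411,538.4615 / (1 + 0.074)^2 = 411,538.4615 / 1.153476 = 356,781.12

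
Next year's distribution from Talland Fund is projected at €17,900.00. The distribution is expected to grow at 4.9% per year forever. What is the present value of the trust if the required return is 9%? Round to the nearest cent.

€436585.37

Growing perpetuity: P = D₁ / (r − g) = €17,900.0000 / (0.09 − 0.049) = €436,585.37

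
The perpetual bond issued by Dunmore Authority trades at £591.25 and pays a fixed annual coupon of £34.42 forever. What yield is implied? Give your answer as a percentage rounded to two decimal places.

5.82%

P = C/r ⇒ r = C/P = £34.42/£591.25 = 0.058216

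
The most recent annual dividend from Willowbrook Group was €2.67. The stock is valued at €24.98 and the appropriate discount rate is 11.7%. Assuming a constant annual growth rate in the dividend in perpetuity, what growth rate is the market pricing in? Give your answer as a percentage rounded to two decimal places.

P = D₀(1+g)/(r−g) ⇒ P(r−g) = D₀(1+g) ⇒ g(P+D₀) = P·r − D₀
g = (P·r − D₀)/(P + D₀) = (€24.98×0.117 − €2.67) / (€24.98 + €2.67) = 0.009138

0.91%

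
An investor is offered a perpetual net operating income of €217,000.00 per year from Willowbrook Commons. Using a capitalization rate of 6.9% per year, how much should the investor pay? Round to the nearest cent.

Level perpetuity: PV = C / r = €217,000.00 / 0.069 = €3,144,927.54

€3144927.54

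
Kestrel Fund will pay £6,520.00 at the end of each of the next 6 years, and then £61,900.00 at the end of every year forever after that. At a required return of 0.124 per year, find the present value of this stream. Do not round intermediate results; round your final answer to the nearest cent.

PV of 6-year annuity: £6,520.00 × [1 − (1+0.124)^−6] / 0.124 = 26505.42145
Perpetuity value at year 6: £61,900.00 / 0.124 = 499193.54839
PV of perpetuity: 499193.54839 / (1+0.124)^6 = 247554.65459
Total PV = 26505.42145 + 247554.65459 = 274060.07603

£274060.08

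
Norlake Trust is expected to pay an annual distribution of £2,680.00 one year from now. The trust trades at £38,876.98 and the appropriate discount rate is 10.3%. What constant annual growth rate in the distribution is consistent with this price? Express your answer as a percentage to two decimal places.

P = D₁/(r−g) ⇒ g = r − D₁/P = 0.103 − £2,680.00/£38,876.98 = 0.034065

3.41%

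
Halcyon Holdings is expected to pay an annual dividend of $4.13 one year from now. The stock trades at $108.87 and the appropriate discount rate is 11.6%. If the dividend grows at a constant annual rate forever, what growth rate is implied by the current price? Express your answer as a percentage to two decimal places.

7.81%

P = D₁/(r−g) ⇒ g = r − D₁/P = 0.116 − $4.13/$108.87 = 0.078065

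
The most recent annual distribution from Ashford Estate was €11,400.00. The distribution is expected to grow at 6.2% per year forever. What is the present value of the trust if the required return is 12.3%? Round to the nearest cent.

D₁ = D₀ × (1 + g) = €11,400.00 × 1.062 = €12,106.8000
Growing perpetuity: P = D₁ / (r − g) = €12,106.8000 / (0.123 − 0.062) = €198,472.13

€198472.13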